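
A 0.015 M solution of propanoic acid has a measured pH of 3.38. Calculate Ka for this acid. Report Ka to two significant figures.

[H+] = 10^(-3.38) = 4.17 × 10^-4 M
At equilibrium [HA] = 0.015 − 4.17 × 10^-4 = 1.46 × 10^-2 M
Ka = [H+][A-]/[HA] = (4.17 × 10^-4)² / 1.46 × 10^-2 = 1.2 × 10^-5

Ka = 1.2 × 10^-5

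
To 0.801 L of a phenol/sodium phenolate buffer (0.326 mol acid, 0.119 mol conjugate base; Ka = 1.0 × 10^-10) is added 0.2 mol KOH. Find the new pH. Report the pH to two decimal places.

pH = 10.40

OH- converts C6H5OH to C6H5O-: C6H5OH → 0.126 mol, C6H5O- → 0.319 mol.
pKa = −log(1.0 × 10^-10) = 10.000
pH = pKa + log(n_C6H5O-/n_C6H5OH) = 10.000 + log(0.319/0.126) = 10.000 + (+0.403)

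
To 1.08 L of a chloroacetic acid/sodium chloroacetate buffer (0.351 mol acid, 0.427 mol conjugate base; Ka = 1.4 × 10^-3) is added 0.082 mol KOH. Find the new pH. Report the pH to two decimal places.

pH = 3.13

OH- converts ClCH2COOH to ClCH2COO-: ClCH2COOH → 0.269 mol, ClCH2COO- → 0.509 mol.
pKa = −log(1.4 × 10^-3) = 2.854
Henderson–Hasselbalch with mole ratio 0.509/0.269: pH = 2.854 + (+0.277)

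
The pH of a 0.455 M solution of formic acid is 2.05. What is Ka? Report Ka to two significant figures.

Ka = 1.8 × 10^-4

[H+] = 10^(-2.05) = 8.91 × 10^-3 M
At equilibrium [HA] = 0.455 − 8.91 × 10^-3 = 4.46 × 10^-1 M
Ka = [H+][A-]/[HA] = (8.91 × 10^-3)² / 4.46 × 10^-1 = 1.8 × 10^-4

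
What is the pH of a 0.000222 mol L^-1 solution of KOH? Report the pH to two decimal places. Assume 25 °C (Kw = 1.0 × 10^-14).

KOH is a strong base; [OH-] = 0.000222 M.
pOH = -log(0.000222) = 3.65
pH = 14.00 - 3.65 = 10.35

pH = 10.35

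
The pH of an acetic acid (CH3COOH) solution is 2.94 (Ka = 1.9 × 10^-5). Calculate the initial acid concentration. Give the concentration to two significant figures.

[H+] = 10^(-2.94) = 1.15 × 10^-3 M = x
Ka = x²/(C₀ − x) ⇒ C₀ = x + x²/Ka
C₀ = 1.15 × 10^-3 + (1.15 × 10^-3)²/(1.9 × 10^-5) = 7.08 × 10^-2 M

C₀ = 7.1 × 10^-2 M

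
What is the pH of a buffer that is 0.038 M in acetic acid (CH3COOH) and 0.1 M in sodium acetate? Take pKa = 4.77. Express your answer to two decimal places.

pH = 5.19

pH = pKa + log([A⁻]/[HA]) = 4.77 + log(0.1/0.038)
pH = 4.77 + (+0.420) = 5.19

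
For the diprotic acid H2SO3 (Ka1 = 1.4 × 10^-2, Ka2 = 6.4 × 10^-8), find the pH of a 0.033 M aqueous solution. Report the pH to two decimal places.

pH = 1.81

Since Ka1 ≫ Ka2, the first ionization dominates [H+].
Ka1 = x²/(0.033 − x) = 1.4 × 10^-2
Solving the quadratic: x = (−Ka1 + √(Ka1² + 4·Ka1·C₀))/2 = 1.56 × 10^-2 M
pH = −log(1.56 × 10^-2) = 1.81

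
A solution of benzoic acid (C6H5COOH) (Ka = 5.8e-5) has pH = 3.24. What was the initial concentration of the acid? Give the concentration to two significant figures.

[H+] = 10^(-3.24) = 5.75 × 10^-4 M = x
Ka = x²/(C₀ − x) ⇒ C₀ = x + x²/Ka
C₀ = 5.75 × 10^-4 + (5.75 × 10^-4)²/(5.8 × 10^-5) = 6.28 × 10^-3 M

C₀ = 6.3 × 10^-3 M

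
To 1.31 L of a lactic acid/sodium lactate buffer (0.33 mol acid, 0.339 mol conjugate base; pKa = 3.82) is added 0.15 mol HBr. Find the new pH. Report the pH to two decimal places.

After neutralization: n(CH3CH(OH)COOH) = 0.48 mol, n(CH3CH(OH)COO-) = 0.189 mol.
pH = pKa + log([A⁻]/[HA]) = 3.82 + log(0.189/0.48) = 3.82 -0.405

pH = 3.42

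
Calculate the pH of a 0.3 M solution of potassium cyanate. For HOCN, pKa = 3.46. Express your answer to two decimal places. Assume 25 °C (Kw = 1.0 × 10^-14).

OCN- is the conjugate base of the weak acid HOCN.
Ka = 10^(−3.46) = 3.47 × 10^-4
Kb = Kw/Ka = 1.0×10^-14 / 3.47 × 10^-4 = 2.88 × 10^-11
Let x = [OH-] at equilibrium. Kb = x²/(0.3 − x).
Neglecting x in the denominator: x = √(2.88 × 10^-11 × 0.3) = 2.94 × 10^-6 M
pOH = −log(2.94 × 10^-6) = 5.53; pH = 14.00 − 5.53 = 8.47

pH = 8.47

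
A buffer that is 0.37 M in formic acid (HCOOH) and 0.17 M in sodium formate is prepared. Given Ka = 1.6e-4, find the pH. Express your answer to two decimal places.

pKa = −log(1.6 × 10^-4) = 3.796
Henderson–Hasselbalch: pH = pKa + log([HCOO-]/[HCOOH]) = 3.796 + log(0.17/0.37)
pH = 3.796 + (-0.338) = 3.46

pH = 3.46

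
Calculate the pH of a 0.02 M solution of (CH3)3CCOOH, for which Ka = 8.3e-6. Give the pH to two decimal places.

pH = 3.39

(CH3)3CCOOH ⇌ (CH3)3CCOO- + H+
Ka = [H+]²/(0.02 − [H+]) = 8.3 × 10^-6
Assume [H+] ≪ 0.02: [H+] ≈ √(8.3 × 10^-6 × 0.02) = 4.07 × 10^-4 M
pH = −log(4.07 × 10^-4) = 3.39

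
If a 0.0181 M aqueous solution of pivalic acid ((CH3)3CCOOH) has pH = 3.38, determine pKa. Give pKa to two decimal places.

pKa = 5.01

[H+] = 10^(-3.38) = 4.17 × 10^-4 M
At equilibrium [HA] = 0.0181 − 4.17 × 10^-4 = 1.77 × 10^-2 M
Ka = [H+][A-]/[HA] = (4.17 × 10^-4)² / 1.77 × 10^-2 = 9.82 × 10^-6
pKa = -log(9.82 × 10^-6) = 5.01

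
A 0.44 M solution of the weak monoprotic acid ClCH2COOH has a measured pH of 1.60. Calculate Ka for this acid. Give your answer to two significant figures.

[H+] = 10^(-1.60) = 2.51 × 10^-2 M
At equilibrium [HA] = 0.44 − 2.51 × 10^-2 = 4.15 × 10^-1 M
Ka = [H+][A-]/[HA] = (2.51 × 10^-2)² / 4.15 × 10^-1 = 1.5 × 10^-3

Ka = 1.5 × 10^-3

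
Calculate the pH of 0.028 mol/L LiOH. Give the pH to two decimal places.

LiOH is a strong base; [OH-] = 0.028 M.
pOH = -log(0.028) = 1.55
pH = 14.00 - 1.55 = 12.45

pH = 12.45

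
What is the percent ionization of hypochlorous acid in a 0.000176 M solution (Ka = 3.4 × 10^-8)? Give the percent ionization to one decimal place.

1.4%

HOCl ⇌ OCl- + H+; let x = [H+] at equilibrium.
x ≈ √(Ka·C₀) = √(3.4 × 10^-8 × 0.000176) = 2.45 × 10^-6 M
Fraction ionized = 2.45 × 10^-6 / 0.000176 = 0.0139 → 1.4%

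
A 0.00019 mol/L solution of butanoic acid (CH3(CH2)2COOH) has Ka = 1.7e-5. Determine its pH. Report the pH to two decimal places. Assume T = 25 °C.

pH = 4.31

CH3(CH2)2COOH ⇌ CH3(CH2)2COO- + H+
Ka = [H+]²/(0.00019 − [H+]) = 1.7 × 10^-5
Here C₀/Ka ≈ 11.2, so the small-[H+] approximation fails. Use the quadratic:
[H+] = (−Ka + √(Ka² + 4·Ka·C₀))/2 = 4.90 × 10^-5 M
pH = −log(4.90 × 10^-5) = 4.31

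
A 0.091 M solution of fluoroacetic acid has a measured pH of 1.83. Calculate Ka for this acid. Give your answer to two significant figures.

Ka = 2.9 × 10^-3

[H+] = 10^(-1.83) = 1.48 × 10^-2 M
At equilibrium [HA] = 0.091 − 1.48 × 10^-2 = 7.62 × 10^-2 M
Ka = [H+][A-]/[HA] = (1.48 × 10^-2)² / 7.62 × 10^-2 = 2.9 × 10^-3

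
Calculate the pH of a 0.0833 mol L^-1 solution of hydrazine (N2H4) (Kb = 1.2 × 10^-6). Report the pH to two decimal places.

N2H4 + H2O ⇌ N2H5+ + OH-
From the ICE table, Kb = [OH-]²/(0.0833 − [OH-]) = 1.2 × 10^-6.
Neglecting [OH-] in the denominator: [OH-] = √(1.2 × 10^-6 × 0.0833) = 3.16 × 10^-4 M
Check: 0.38% ionized — well under 5%, approximation valid.
pOH = −log(3.16 × 10^-4) = 3.50; pH = 14.00 − 3.50 = 10.50

pH = 10.50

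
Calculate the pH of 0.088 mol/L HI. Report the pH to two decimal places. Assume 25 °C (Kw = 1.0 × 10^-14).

pH = 1.06

HI is a strong acid and dissociates completely, so [H+] = 0.088 M.
pH = -log(0.088) = 1.06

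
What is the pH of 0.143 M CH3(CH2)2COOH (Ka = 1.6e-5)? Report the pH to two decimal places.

pH = 2.82

CH3(CH2)2COOH ⇌ CH3(CH2)2COO- + H+
Ka = [H+]²/(0.143 − [H+]) = 1.6 × 10^-5
Neglecting [H+] in the denominator: [H+] = √(1.6 × 10^-5 × 0.143) = 1.51 × 10^-3 M
pH = −log(1.51 × 10^-3) = 2.82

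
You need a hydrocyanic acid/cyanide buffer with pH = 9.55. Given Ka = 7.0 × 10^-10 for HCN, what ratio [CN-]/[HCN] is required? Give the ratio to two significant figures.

ratio = 2.5

pKa = -log(7.0 × 10^-10) = 9.155
pH = pKa + log(r) ⇒ log(r) = 9.55 − 9.155 = +0.395
r = [CN-]/[HCN] = 10^(+0.395) = 2.48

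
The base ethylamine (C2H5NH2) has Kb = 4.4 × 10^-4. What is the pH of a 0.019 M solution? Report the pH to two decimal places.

C2H5NH2 + H2O ⇌ C2H5NH3+ + OH-
Let x = [OH-] at equilibrium. Kb = x²/(0.019 − x).
Here C₀/Kb ≈ 43.2, so the small-x approximation fails. Use the quadratic:
x = (−Kb + √(Kb² + 4·Kb·C₀))/2 = 2.68 × 10^-3 M
pOH = −log(2.68 × 10^-3) = 2.57; pH = 14.00 − 2.57 = 11.43

pH = 11.43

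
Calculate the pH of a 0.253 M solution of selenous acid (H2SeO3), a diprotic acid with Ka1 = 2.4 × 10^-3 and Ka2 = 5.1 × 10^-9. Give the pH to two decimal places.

pH = 1.63

Since Ka1 ≫ Ka2, the first ionization dominates [H+].
Ka1 = x²/(0.253 − x) = 2.4 × 10^-3
Solving the quadratic: x = (−Ka1 + √(Ka1² + 4·Ka1·C₀))/2 = 2.35 × 10^-2 M
pH = −log(2.35 × 10^-2) = 1.63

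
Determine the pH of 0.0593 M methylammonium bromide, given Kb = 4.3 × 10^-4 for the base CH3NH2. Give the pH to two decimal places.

CH3NH3+ is the conjugate acid of the weak base CH3NH2.
Ka = Kw/Kb = 1.0×10^-14 / 4.3 × 10^-4 = 2.33 × 10^-11
From the ICE table, Ka = [H+]²/(0.0593 − [H+]) = 2.33 × 10^-11.
Neglecting [H+] in the denominator: [H+] = √(2.33 × 10^-11 × 0.0593) = 1.18 × 10^-6 M
pH = −log(1.18 × 10^-6) = 5.93

pH = 5.93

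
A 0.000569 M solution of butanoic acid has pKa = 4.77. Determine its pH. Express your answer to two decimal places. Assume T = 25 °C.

pH = 4.04

CH3(CH2)2COOH ⇌ CH3(CH2)2COO- + H+
Ka = 10^(−4.77) = 1.70 × 10^-5
From the ICE table, Ka = x²/(0.000569 − x) = 1.70 × 10^-5.
Here C₀/Ka ≈ 33.5, so the small-x approximation fails. Use the quadratic:
x = [−1.7e-05 + √(1.7e-05² + 3.87e-08)]/2 = 9.02 × 10^-5 M
pH = −log[H+] = −log(9.02 × 10^-5) = 4.04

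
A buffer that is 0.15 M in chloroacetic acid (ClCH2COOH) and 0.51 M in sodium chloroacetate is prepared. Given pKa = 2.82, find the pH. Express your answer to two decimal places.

pH = 3.35

pH = pKa + log([A⁻]/[HA]) = 2.82 + log(0.51/0.15)
pH = 2.82 + (+0.531) = 3.35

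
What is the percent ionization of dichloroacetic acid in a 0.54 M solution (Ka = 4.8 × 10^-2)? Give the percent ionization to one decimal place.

25.7%

Cl2CHCOOH ⇌ Cl2CHCOO- + H+; let x = [H+] at equilibrium.
Solve x² + 0.048x − 0.0259 = 0 → x = 1.39 × 10^-1 M
Fraction ionized = 1.39 × 10^-1 / 0.54 = 0.2574 → 25.7%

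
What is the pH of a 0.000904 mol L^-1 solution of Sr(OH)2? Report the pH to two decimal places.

pH = 11.26

Sr(OH)2 is a strong base (each formula unit releases 2 OH-); [OH-] = 0.00181 M.
pOH = -log(0.00181) = 2.74
pH = 14.00 - 2.74 = 11.26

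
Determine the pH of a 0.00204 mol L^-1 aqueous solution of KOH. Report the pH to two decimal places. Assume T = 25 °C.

pH = 11.31

KOH is a strong base; [OH-] = 0.00204 M.
pOH = -log(0.00204) = 2.69
pH = 14.00 - 2.69 = 11.31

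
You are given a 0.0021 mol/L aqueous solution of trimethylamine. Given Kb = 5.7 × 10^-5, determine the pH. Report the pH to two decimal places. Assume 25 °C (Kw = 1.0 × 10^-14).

pH = 10.50

(CH3)3N + H2O ⇌ (CH3)3NH+ + OH-
Kb = [OH-]²/(0.0021 − [OH-]) = 5.7 × 10^-5
The 5% rule fails; solving [OH-]² + Kb·[OH-] − Kb·C₀ = 0 exactly:
[OH-] = (−Kb + √(Kb² + 4·Kb·C₀))/2 = 3.19 × 10^-4 M
pOH = −log(3.19 × 10^-4) = 3.50; pH = 14.00 − 3.50 = 10.50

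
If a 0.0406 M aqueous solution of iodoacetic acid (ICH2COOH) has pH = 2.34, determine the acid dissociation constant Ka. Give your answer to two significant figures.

[H+] = 10^(-2.34) = 4.57 × 10^-3 M
At equilibrium [HA] = 0.0406 − 4.57 × 10^-3 = 3.60 × 10^-2 M
Ka = [H+][A-]/[HA] = (4.57 × 10^-3)² / 3.60 × 10^-2 = 5.8 × 10^-4

Ka = 5.8 × 10^-4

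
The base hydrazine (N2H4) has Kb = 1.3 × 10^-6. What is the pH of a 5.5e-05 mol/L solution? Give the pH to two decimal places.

N2H4 + H2O ⇌ N2H5+ + OH-
From the ICE table, Kb = x²/(5.5e-05 − x) = 1.3 × 10^-6.
Here C₀/Kb ≈ 42.3, so the small-x approximation fails. Use the quadratic:
x = (−Kb + √(Kb² + 4·Kb·C₀))/2 = 7.83 × 10^-6 M
pOH = 5.11, so pH = 14.00 − pOH = 8.89

pH = 8.89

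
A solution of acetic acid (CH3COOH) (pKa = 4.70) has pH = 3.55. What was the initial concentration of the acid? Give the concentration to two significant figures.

C₀ = 4.3 × 10^-3 M

[H+] = 10^(-3.55) = 2.82 × 10^-4 M = x
Ka = 10^(−4.70) = 2.00 × 10^-5
Ka = x²/(C₀ − x) ⇒ C₀ = x + x²/Ka
C₀ = 2.82 × 10^-4 + (2.82 × 10^-4)²/(2.00 × 10^-5) = 4.26 × 10^-3 M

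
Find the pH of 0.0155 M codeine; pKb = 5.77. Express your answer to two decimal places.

pH = 10.21

C18H21NO3 + H2O ⇌ C18H22NO3+ + OH-
Kb = 10^(−5.77) = 1.70 × 10^-6
Kb = x²/(0.0155 − x) = 1.70 × 10^-6
Neglecting x in the denominator: x = √(1.70 × 10^-6 × 0.0155) = 1.62 × 10^-4 M
Check: 1% ionized — well under 5%, approximation valid.
pOH = 3.79, so pH = 14.00 − pOH = 10.21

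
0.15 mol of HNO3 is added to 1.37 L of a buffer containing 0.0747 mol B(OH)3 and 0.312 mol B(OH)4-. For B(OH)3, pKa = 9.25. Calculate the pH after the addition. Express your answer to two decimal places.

pH = 9.11

Added H+ converts B(OH)4- to B(OH)3: B(OH)3 → 0.225 mol, B(OH)4- → 0.162 mol.
pH = pKa + log(n_B(OH)4-/n_B(OH)3) = 9.25 + log(0.162/0.225) = 9.25 + (-0.143)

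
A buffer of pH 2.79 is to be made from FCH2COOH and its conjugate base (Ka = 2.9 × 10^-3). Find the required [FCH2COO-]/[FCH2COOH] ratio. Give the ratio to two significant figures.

pKa = -log(2.9 × 10^-3) = 2.538
pH = pKa + log(r) ⇒ log(r) = 2.79 − 2.538 = +0.252
r = [FCH2COO-]/[FCH2COOH] = 10^(+0.252) = 1.79

ratio = 1.8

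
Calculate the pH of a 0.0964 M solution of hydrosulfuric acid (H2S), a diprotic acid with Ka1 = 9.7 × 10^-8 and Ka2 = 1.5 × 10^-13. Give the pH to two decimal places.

pH = 4.01

Since Ka1 ≫ Ka2, the first ionization dominates [H+].
Ka1 = x²/(0.0964 − x) = 9.7 × 10^-8
x ≈ √(9.7 × 10^-8 × 0.0964) = 9.67 × 10^-5 M
pH = −log(9.67 × 10^-5) = 4.01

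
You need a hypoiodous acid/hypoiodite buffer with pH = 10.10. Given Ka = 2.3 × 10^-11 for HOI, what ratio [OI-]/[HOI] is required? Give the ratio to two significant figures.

ratio = 0.29

pKa = -log(2.3 × 10^-11) = 10.638
pH = pKa + log(r) ⇒ log(r) = 10.10 − 10.638 = -0.538
r = [OI-]/[HOI] = 10^(-0.538) = 0.29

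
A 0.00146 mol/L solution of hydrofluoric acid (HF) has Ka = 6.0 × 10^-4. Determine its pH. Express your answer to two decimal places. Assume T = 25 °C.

pH = 3.17

HF ⇌ F- + H+
Let x = [H+] at equilibrium. Ka = x²/(0.00146 − x).
x is not negligible relative to C₀; solve x² + 0.0006·x − 8.76e-07 = 0.
x = [−0.0006 + √(0.0006² + 3.5e-06)]/2 = 6.83 × 10^-4 M
pH = −log[H+] = −log(6.83 × 10^-4) = 3.17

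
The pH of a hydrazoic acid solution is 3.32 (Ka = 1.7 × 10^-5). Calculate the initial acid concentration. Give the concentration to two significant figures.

[H+] = 10^(-3.32) = 4.79 × 10^-4 M = x
Ka = x²/(C₀ − x) ⇒ C₀ = x + x²/Ka
C₀ = 4.79 × 10^-4 + (4.79 × 10^-4)²/(1.7 × 10^-5) = 1.40 × 10^-2 M

C₀ = 1.4 × 10^-2 M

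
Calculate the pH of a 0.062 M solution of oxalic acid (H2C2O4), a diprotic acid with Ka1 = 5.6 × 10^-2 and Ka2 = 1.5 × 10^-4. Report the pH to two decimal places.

pH = 1.43

Since Ka1 ≫ Ka2, the first ionization dominates [H+].
Ka1 = x²/(0.062 − x) = 5.6 × 10^-2
Solving the quadratic: x = (−Ka1 + √(Ka1² + 4·Ka1·C₀))/2 = 3.72 × 10^-2 M
pH = −log(3.72 × 10^-2) = 1.43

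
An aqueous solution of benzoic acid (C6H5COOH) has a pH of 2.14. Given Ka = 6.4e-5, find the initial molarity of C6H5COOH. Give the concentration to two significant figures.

C₀ = 8.3 × 10^-1 M

[H+] = 10^(-2.14) = 7.24 × 10^-3 M = x
Ka = x²/(C₀ − x) ⇒ C₀ = x + x²/Ka
C₀ = 7.24 × 10^-3 + (7.24 × 10^-3)²/(6.4 × 10^-5) = 8.26 × 10^-1 M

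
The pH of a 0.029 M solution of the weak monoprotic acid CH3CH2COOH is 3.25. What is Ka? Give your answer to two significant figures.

[H+] = 10^(-3.25) = 5.62 × 10^-4 M
At equilibrium [HA] = 0.029 − 5.62 × 10^-4 = 2.84 × 10^-2 M
Ka = [H+][A-]/[HA] = (5.62 × 10^-4)² / 2.84 × 10^-2 = 1.1 × 10^-5

Ka = 1.1 × 10^-5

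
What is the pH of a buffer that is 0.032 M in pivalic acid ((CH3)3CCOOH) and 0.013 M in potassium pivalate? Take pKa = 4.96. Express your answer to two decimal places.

Henderson–Hasselbalch: pH = pKa + log([(CH3)3CCOO-]/[(CH3)3CCOOH]) = 4.96 + log(0.013/0.032)
pH = 4.96 + (-0.391) = 4.57

pH = 4.57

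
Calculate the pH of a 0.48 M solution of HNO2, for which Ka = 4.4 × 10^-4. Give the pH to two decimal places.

pH = 1.84

HNO2 ⇌ NO2- + H+
From the ICE table, Ka = [H+]²/(0.48 − [H+]) = 4.4 × 10^-4.
Assume [H+] ≪ 0.48: [H+] ≈ √(4.4 × 10^-4 × 0.48) = 1.45 × 10^-2 M
([H+]/C₀ = 3% < 5%, so the approximation holds.)
pH = −log[H+] = −log(1.45 × 10^-2) = 1.84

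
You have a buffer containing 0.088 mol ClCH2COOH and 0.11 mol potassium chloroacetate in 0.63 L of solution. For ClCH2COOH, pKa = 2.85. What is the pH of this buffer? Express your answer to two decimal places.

Henderson–Hasselbalch: pH = pKa + log([ClCH2COO-]/[ClCH2COOH]) = 2.85 + log(0.11/0.088)
pH = 2.85 + (+0.097) = 2.95

pH = 2.95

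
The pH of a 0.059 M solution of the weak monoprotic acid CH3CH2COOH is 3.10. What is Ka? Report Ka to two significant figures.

Ka = 1.1 × 10^-5

[H+] = 10^(-3.10) = 7.94 × 10^-4 M
At equilibrium [HA] = 0.059 − 7.94 × 10^-4 = 5.82 × 10^-2 M
Ka = [H+][A-]/[HA] = (7.94 × 10^-4)² / 5.82 × 10^-2 = 1.1 × 10^-5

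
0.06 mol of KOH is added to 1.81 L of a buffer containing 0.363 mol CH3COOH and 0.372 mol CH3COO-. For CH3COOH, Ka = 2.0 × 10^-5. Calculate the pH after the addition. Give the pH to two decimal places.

OH- converts CH3COOH to CH3COO-: CH3COOH → 0.303 mol, CH3COO- → 0.432 mol.
pKa = −log(2.0 × 10^-5) = 4.699
pH = pKa + log(n_CH3COO-/n_CH3COOH) = 4.699 + log(0.432/0.303) = 4.699 + (+0.154)

pH = 4.85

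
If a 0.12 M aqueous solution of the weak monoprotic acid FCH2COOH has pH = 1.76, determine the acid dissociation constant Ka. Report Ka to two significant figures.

[H+] = 10^(-1.76) = 1.74 × 10^-2 M
At equilibrium [HA] = 0.12 − 1.74 × 10^-2 = 1.03 × 10^-1 M
Ka = [H+][A-]/[HA] = (1.74 × 10^-2)² / 1.03 × 10^-1 = 2.9 × 10^-3

Ka = 2.9 × 10^-3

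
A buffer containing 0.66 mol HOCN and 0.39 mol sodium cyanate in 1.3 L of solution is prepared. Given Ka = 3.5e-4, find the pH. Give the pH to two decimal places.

pH = 3.23

pKa = −log(3.5 × 10^-4) = 3.456
Using pH = pKa + log([base]/[acid]) with [base]/[acid] = 0.39/0.66:
pH = 3.456 + (-0.228) = 3.23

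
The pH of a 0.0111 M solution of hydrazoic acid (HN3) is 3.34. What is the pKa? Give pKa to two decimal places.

pKa = 4.71

[H+] = 10^(-3.34) = 4.57 × 10^-4 M
At equilibrium [HA] = 0.0111 − 4.57 × 10^-4 = 1.06 × 10^-2 M
Ka = [H+][A-]/[HA] = (4.57 × 10^-4)² / 1.06 × 10^-2 = 1.97 × 10^-5
pKa = -log(1.97 × 10^-5) = 4.71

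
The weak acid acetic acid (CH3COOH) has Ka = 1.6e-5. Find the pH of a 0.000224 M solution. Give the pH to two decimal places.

pH = 4.28

CH3COOH ⇌ CH3COO- + H+
Ka = [H+]²/(0.000224 − [H+]) = 1.6 × 10^-5
The 5% rule fails; solving [H+]² + Ka·[H+] − Ka·C₀ = 0 exactly:
[H+] = (−Ka + √(Ka² + 4·Ka·C₀))/2 = 5.24 × 10^-5 M
pH = −log[H+] = −log(5.24 × 10^-5) = 4.28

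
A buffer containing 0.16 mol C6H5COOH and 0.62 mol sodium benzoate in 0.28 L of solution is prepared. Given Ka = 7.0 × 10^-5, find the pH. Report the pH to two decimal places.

pKa = −log(7.0 × 10^-5) = 4.155
Henderson–Hasselbalch: pH = pKa + log([C6H5COO-]/[C6H5COOH]) = 4.155 + log(0.62/0.16)
pH = 4.155 + (+0.588) = 4.74

pH = 4.74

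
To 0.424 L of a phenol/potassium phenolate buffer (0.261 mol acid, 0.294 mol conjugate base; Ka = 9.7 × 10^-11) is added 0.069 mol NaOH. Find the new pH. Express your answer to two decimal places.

After neutralization: n(C6H5OH) = 0.192 mol, n(C6H5O-) = 0.363 mol.
pKa = −log(9.7 × 10^-11) = 10.013
pH = pKa + log(n_C6H5O-/n_C6H5OH) = 10.013 + log(0.363/0.192) = 10.013 + (+0.277)

pH = 10.29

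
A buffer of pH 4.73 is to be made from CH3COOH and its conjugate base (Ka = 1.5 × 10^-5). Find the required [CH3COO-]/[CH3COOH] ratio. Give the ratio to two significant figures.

ratio = 0.81

pKa = -log(1.5 × 10^-5) = 4.824
pH = pKa + log(r) ⇒ log(r) = 4.73 − 4.824 = -0.094
r = [CH3COO-]/[CH3COOH] = 10^(-0.094) = 0.805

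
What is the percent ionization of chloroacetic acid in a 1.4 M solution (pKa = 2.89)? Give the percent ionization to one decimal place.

ClCH2COOH ⇌ ClCH2COO- + H+; let x = [H+] at equilibrium.
Ka = 10^(−2.89) = 1.29 × 10^-3
x ≈ √(Ka·C₀) = √(1.29 × 10^-3 × 1.4) = 4.25 × 10^-2 M
Fraction ionized = 4.25 × 10^-2 / 1.4 = 0.0304 → 3.0%

3.0%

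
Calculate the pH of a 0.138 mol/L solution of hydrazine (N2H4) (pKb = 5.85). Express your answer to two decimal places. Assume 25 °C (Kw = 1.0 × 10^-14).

N2H4 + H2O ⇌ N2H5+ + OH-
Kb = 10^(−5.85) = 1.41 × 10^-6
From the ICE table, Kb = x²/(0.138 − x) = 1.41 × 10^-6.
Since Kb ≪ C₀, x ≈ √(Kb·C₀) = 4.41 × 10^-4 M.
pOH = −log(4.41 × 10^-4) = 3.36; pH = 14.00 − 3.36 = 10.64

pH = 10.64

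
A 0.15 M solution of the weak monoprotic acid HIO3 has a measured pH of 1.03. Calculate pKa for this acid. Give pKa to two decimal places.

[H+] = 10^(-1.03) = 9.33 × 10^-2 M
At equilibrium [HA] = 0.15 − 9.33 × 10^-2 = 5.67 × 10^-2 M
Ka = [H+][A-]/[HA] = (9.33 × 10^-2)² / 5.67 × 10^-2 = 1.54 × 10^-1
pKa = -log(1.54 × 10^-1) = 0.81

pKa = 0.81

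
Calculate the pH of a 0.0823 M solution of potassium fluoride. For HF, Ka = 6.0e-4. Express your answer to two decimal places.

F- is the conjugate base of the weak acid HF.
Kb = Kw/Ka = 1.0×10^-14 / 6.0 × 10^-4 = 1.67 × 10^-11
From the ICE table, Kb = [OH-]²/(0.0823 − [OH-]) = 1.67 × 10^-11.
Assume [OH-] ≪ 0.0823: [OH-] ≈ √(1.67 × 10^-11 × 0.0823) = 1.17 × 10^-6 M
([OH-]/C₀ = 0.0014% < 5%, so the approximation holds.)
pOH = 5.93, so pH = 14.00 − pOH = 8.07

pH = 8.07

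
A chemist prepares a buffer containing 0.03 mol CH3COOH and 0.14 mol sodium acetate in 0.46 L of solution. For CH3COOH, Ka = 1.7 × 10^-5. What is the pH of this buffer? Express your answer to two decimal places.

pH = 5.44

pKa = −log(1.7 × 10^-5) = 4.770
pH = pKa + log([A⁻]/[HA]) = 4.770 + log(0.14/0.03)
pH = 4.770 + (+0.669) = 5.44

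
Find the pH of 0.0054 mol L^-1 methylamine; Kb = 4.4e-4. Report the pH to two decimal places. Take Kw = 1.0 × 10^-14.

pH = 11.13

CH3NH2 + H2O ⇌ CH3NH3+ + OH-
Kb = [OH-]²/(0.0054 − [OH-]) = 4.4 × 10^-4
Here C₀/Kb ≈ 12.3, so the small-[OH-] approximation fails. Use the quadratic:
[OH-] = [−0.00044 + √(0.00044² + 9.5e-06)]/2 = 1.34 × 10^-3 M
pOH = 2.87, so pH = 14.00 − pOH = 11.13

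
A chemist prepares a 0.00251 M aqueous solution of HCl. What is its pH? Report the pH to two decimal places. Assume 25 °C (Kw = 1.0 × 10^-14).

pH = 2.60

HCl is a strong acid and dissociates completely, so [H+] = 0.00251 M.
pH = -log(0.00251) = 2.60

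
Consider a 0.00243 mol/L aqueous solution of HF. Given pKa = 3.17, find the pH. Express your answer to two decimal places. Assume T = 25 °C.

pH = 3.01

HF ⇌ F- + H+
Ka = 10^(−3.17) = 6.76 × 10^-4
Ka = [H+]²/(0.00243 − [H+]) = 6.76 × 10^-4
Here C₀/Ka ≈ 3.59, so the small-[H+] approximation fails. Use the quadratic:
[H+] = [−0.000676 + √(0.000676² + 6.57e-06)]/2 = 9.87 × 10^-4 M
pH = −log(9.87 × 10^-4) = 3.01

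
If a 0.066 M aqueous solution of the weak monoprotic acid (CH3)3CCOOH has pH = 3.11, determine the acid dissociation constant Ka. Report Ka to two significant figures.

[H+] = 10^(-3.11) = 7.76 × 10^-4 M
At equilibrium [HA] = 0.066 − 7.76 × 10^-4 = 6.52 × 10^-2 M
Ka = [H+][A-]/[HA] = (7.76 × 10^-4)² / 6.52 × 10^-2 = 9.2 × 10^-6

Ka = 9.2 × 10^-6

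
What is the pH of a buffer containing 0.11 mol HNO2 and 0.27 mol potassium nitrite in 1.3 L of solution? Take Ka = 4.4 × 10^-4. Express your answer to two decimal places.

pH = 3.75

pKa = −log(4.4 × 10^-4) = 3.357
Henderson–Hasselbalch: pH = pKa + log([NO2-]/[HNO2]) = 3.357 + log(0.27/0.11)
pH = 3.357 + (+0.390) = 3.75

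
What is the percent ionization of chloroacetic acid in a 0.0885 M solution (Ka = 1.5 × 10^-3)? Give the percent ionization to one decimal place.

12.2%

ClCH2COOH ⇌ ClCH2COO- + H+; let x = [H+] at equilibrium.
Solve x² + 0.0015x − 0.000133 = 0 → x = 1.08 × 10^-2 M
% ionization = x/C₀ × 100% = 1.08 × 10^-2/0.0885 × 100% = 12.2%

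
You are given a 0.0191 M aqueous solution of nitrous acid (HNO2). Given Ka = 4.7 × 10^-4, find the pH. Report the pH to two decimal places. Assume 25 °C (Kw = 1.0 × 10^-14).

pH = 2.56

HNO2 ⇌ NO2- + H+
Ka = x²/(0.0191 − x) = 4.7 × 10^-4
x is not negligible relative to C₀; solve x² + 0.00047·x − 8.98e-06 = 0.
x = [−0.00047 + √(0.00047² + 3.59e-05)]/2 = 2.77 × 10^-3 M
pH = −log[H+] = −log(2.77 × 10^-3) = 2.56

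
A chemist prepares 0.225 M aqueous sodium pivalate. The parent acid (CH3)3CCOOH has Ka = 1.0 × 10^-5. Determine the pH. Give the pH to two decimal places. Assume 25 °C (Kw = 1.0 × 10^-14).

pH = 9.18

(CH3)3CCOO- is the conjugate base of the weak acid (CH3)3CCOOH.
Kb = Kw/Ka = 1.0×10^-14 / 1.0 × 10^-5 = 1.00 × 10^-9
From the ICE table, Kb = [OH-]²/(0.225 − [OH-]) = 1.00 × 10^-9.
Neglecting [OH-] in the denominator: [OH-] = √(1.00 × 10^-9 × 0.225) = 1.50 × 10^-5 M
pOH = −log(1.50 × 10^-5) = 4.82; pH = 14.00 − 4.82 = 9.18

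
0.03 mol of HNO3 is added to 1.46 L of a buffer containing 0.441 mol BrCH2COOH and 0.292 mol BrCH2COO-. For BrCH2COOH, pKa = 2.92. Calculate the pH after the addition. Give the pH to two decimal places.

After neutralization: n(BrCH2COOH) = 0.471 mol, n(BrCH2COO-) = 0.262 mol.
Henderson–Hasselbalch with mole ratio 0.262/0.471: pH = 2.92 + (-0.255)

pH = 2.67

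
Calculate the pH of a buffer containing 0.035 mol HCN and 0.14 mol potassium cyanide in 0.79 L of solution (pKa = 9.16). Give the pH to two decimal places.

pH = 9.76

Henderson–Hasselbalch: pH = pKa + log([CN-]/[HCN]) = 9.16 + log(0.14/0.035)
pH = 9.16 + (+0.602) = 9.76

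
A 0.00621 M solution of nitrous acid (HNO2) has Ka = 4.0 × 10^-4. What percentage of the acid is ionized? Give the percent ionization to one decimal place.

HNO2 ⇌ NO2- + H+; let x = [H+] at equilibrium.
Ka = x²/(C₀ − x); solving the quadratic gives x = 1.39 × 10^-3 M.
% ionization = x/C₀ × 100% = 1.39 × 10^-3/0.00621 × 100% = 22.4%

22.4%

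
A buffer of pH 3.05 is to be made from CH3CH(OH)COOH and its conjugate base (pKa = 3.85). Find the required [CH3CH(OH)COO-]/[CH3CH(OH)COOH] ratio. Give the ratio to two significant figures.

pH = pKa + log(r) ⇒ log(r) = 3.05 − 3.85 = -0.80
r = [CH3CH(OH)COO-]/[CH3CH(OH)COOH] = 10^(-0.80) = 0.158

ratio = 0.16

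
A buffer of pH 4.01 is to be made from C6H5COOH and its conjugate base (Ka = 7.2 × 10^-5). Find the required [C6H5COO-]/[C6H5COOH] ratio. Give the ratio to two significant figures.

pKa = -log(7.2 × 10^-5) = 4.143
pH = pKa + log(r) ⇒ log(r) = 4.01 − 4.143 = -0.133
r = [C6H5COO-]/[C6H5COOH] = 10^(-0.133) = 0.736

ratio = 0.74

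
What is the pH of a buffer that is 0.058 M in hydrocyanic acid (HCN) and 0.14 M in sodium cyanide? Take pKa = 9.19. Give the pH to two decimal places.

Henderson–Hasselbalch: pH = pKa + log([CN-]/[HCN]) = 9.19 + log(0.14/0.058)
pH = 9.19 + (+0.383) = 9.57

pH = 9.57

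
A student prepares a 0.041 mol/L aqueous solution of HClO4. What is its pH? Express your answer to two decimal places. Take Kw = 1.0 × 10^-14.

pH = 1.39

HClO4 is a strong acid and dissociates completely, so [H+] = 0.041 M.
pH = -log(0.041) = 1.39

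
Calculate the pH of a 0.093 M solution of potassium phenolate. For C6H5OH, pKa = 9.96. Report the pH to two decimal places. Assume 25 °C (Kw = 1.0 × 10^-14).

pH = 11.46

C6H5O- is the conjugate base of the weak acid C6H5OH.
Ka = 10^(−9.96) = 1.10 × 10^-10
Kb = Kw/Ka = 1.0×10^-14 / 1.10 × 10^-10 = 9.09 × 10^-5
Kb = [OH-]²/(0.093 − [OH-]) = 9.09 × 10^-5
Neglecting [OH-] in the denominator: [OH-] = √(9.09 × 10^-5 × 0.093) = 2.91 × 10^-3 M
pOH = 2.54, so pH = 14.00 − pOH = 11.46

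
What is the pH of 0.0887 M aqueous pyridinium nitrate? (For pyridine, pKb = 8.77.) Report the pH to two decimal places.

C5H5NH+ is the conjugate acid of the weak base C5H5N.
Kb = 10^(−8.77) = 1.70 × 10^-9
Ka = Kw/Kb = 1.0×10^-14 / 1.70 × 10^-9 = 5.88 × 10^-6
From the ICE table, Ka = [H+]²/(0.0887 − [H+]) = 5.88 × 10^-6.
Assume [H+] ≪ 0.0887: [H+] ≈ √(5.88 × 10^-6 × 0.0887) = 7.22 × 10^-4 M
([H+]/C₀ = 0.81% < 5%, so the approximation holds.)
pH = −log[H+] = −log(7.22 × 10^-4) = 3.14

pH = 3.14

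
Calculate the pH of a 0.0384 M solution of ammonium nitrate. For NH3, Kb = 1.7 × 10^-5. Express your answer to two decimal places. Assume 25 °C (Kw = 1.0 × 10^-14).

pH = 5.32

NH4+ is the conjugate acid of the weak base NH3.
Ka = Kw/Kb = 1.0×10^-14 / 1.7 × 10^-5 = 5.88 × 10^-10
Ka = [H+]²/(0.0384 − [H+]) = 5.88 × 10^-10
Neglecting [H+] in the denominator: [H+] = √(5.88 × 10^-10 × 0.0384) = 4.75 × 10^-6 M
pH = −log(4.75 × 10^-6) = 5.32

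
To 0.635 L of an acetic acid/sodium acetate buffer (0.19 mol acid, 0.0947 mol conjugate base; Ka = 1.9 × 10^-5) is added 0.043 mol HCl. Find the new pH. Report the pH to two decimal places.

After neutralization: n(CH3COOH) = 0.233 mol, n(CH3COO-) = 0.0517 mol.
pKa = −log(1.9 × 10^-5) = 4.721
Henderson–Hasselbalch with mole ratio 0.0517/0.233: pH = 4.721 + (-0.654)

pH = 4.07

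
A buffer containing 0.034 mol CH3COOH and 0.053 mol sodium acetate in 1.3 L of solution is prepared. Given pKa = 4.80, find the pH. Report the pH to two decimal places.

pH = pKa + log([A⁻]/[HA]) = 4.80 + log(0.053/0.034)
pH = 4.80 + (+0.193) = 4.99

pH = 4.99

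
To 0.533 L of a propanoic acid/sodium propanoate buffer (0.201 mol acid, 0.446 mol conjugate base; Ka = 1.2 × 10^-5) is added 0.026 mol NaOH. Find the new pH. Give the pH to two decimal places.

pH = 5.35

OH- converts CH3CH2COOH to CH3CH2COO-: CH3CH2COOH → 0.175 mol, CH3CH2COO- → 0.472 mol.
pKa = −log(1.2 × 10^-5) = 4.921
pH = pKa + log([A⁻]/[HA]) = 4.921 + log(0.472/0.175) = 4.921 +0.431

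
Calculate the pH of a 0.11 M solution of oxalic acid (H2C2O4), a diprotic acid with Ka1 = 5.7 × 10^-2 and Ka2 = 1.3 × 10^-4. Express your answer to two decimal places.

Since Ka1 ≫ Ka2, the first ionization dominates [H+].
Ka1 = x²/(0.11 − x) = 5.7 × 10^-2
Solving the quadratic: x = (−Ka1 + √(Ka1² + 4·Ka1·C₀))/2 = 5.57 × 10^-2 M
pH = −log(5.57 × 10^-2) = 1.25

pH = 1.25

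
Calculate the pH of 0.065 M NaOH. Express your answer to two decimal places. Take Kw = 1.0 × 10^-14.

pH = 12.81

NaOH is a strong base; [OH-] = 0.065 M.
pOH = -log(0.065) = 1.19
pH = 14.00 - 1.19 = 12.81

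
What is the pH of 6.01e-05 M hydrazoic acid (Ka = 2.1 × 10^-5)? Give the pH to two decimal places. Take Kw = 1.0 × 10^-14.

pH = 4.58

HN3 ⇌ N3- + H+
Ka = x²/(6.01e-05 − x) = 2.1 × 10^-5
The 5% rule fails; solving x² + Ka·x − Ka·C₀ = 0 exactly:
x = [−2.1e-05 + √(2.1e-05² + 5.05e-09)]/2 = 2.65 × 10^-5 M
pH = −log[H+] = −log(2.65 × 10^-5) = 4.58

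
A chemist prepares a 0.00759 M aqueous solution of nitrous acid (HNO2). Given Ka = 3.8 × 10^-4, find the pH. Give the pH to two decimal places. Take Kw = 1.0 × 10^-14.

pH = 2.82

HNO2 ⇌ NO2- + H+
Ka = [H+]²/(0.00759 − [H+]) = 3.8 × 10^-4
[H+] is not negligible relative to C₀; solve [H+]² + 0.00038·[H+] − 2.88e-06 = 0.
[H+] = [−0.00038 + √(0.00038² + 1.15e-05)]/2 = 1.52 × 10^-3 M
pH = −log[H+] = −log(1.52 × 10^-3) = 2.82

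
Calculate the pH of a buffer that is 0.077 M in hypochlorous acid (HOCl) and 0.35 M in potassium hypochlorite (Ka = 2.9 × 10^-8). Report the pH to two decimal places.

pH = 8.20

pKa = −log(2.9 × 10^-8) = 7.538
pH = pKa + log([A⁻]/[HA]) = 7.538 + log(0.35/0.077)
pH = 7.538 + (+0.658) = 8.20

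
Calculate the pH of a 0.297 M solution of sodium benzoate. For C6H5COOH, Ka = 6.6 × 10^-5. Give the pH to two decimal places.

pH = 8.83

C6H5COO- is the conjugate base of the weak acid C6H5COOH.
Kb = Kw/Ka = 1.0×10^-14 / 6.6 × 10^-5 = 1.52 × 10^-10
From the ICE table, Kb = [OH-]²/(0.297 − [OH-]) = 1.52 × 10^-10.
Assume [OH-] ≪ 0.297: [OH-] ≈ √(1.52 × 10^-10 × 0.297) = 6.72 × 10^-6 M
pOH = 5.17, so pH = 14.00 − pOH = 8.83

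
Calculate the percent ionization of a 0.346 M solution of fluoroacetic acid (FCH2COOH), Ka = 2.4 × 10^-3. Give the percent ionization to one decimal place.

8.0%

FCH2COOH ⇌ FCH2COO- + H+; let x = [H+] at equilibrium.
Ka = x²/(C₀ − x); solving the quadratic gives x = 2.76 × 10^-2 M.
Fraction ionized = 2.76 × 10^-2 / 0.346 = 0.0798 → 8.0%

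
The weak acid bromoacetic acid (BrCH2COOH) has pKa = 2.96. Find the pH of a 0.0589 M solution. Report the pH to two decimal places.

pH = 2.12

BrCH2COOH ⇌ BrCH2COO- + H+
Ka = 10^(−2.96) = 1.10 × 10^-3
Ka = x²/(0.0589 − x) = 1.10 × 10^-3
The 5% rule fails; solving x² + Ka·x − Ka·C₀ = 0 exactly:
x = (−Ka + √(Ka² + 4·Ka·C₀))/2 = 7.52 × 10^-3 M
pH = −log(7.52 × 10^-3) = 2.12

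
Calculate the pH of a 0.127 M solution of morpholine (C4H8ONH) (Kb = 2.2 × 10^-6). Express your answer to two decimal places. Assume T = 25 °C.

C4H8ONH + H2O ⇌ C4H8ONH2+ + OH-
Kb = [OH-]²/(0.127 − [OH-]) = 2.2 × 10^-6
Neglecting [OH-] in the denominator: [OH-] = √(2.2 × 10^-6 × 0.127) = 5.29 × 10^-4 M
pOH = −log(5.29 × 10^-4) = 3.28; pH = 14.00 − 3.28 = 10.72

pH = 10.72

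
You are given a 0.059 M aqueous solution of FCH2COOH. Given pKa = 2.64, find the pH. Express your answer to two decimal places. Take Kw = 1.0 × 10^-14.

pH = 1.98

FCH2COOH ⇌ FCH2COO- + H+
Ka = 10^(−2.64) = 2.29 × 10^-3
Ka = [H+]²/(0.059 − [H+]) = 2.29 × 10^-3
[H+] is not negligible relative to C₀; solve [H+]² + 0.00229·[H+] − 0.000135 = 0.
[H+] = (−Ka + √(Ka² + 4·Ka·C₀))/2 = 1.05 × 10^-2 M
pH = −log[H+] = −log(1.05 × 10^-2) = 1.98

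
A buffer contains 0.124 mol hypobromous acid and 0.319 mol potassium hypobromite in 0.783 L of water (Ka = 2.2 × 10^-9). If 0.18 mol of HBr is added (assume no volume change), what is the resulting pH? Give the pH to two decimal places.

pH = 8.32

After neutralization: n(HOBr) = 0.304 mol, n(OBr-) = 0.139 mol.
pKa = −log(2.2 × 10^-9) = 8.658
pH = pKa + log(n_OBr-/n_HOBr) = 8.658 + log(0.139/0.304) = 8.658 + (-0.340)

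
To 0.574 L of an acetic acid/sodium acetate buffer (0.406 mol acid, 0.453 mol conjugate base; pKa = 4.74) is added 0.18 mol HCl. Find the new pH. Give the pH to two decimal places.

Added H+ converts CH3COO- to CH3COOH: CH3COOH → 0.586 mol, CH3COO- → 0.273 mol.
Henderson–Hasselbalch with mole ratio 0.273/0.586: pH = 4.74 + (-0.332)

pH = 4.41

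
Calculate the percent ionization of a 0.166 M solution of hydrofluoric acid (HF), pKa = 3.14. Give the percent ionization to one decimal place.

HF ⇌ F- + H+; let x = [H+] at equilibrium.
Ka = 10^(−3.14) = 7.24 × 10^-4
Solve x² + 0.000724x − 0.00012 = 0 → x = 1.06 × 10^-2 M
Fraction ionized = 1.06 × 10^-2 / 0.166 = 0.0639 → 6.4%

6.4%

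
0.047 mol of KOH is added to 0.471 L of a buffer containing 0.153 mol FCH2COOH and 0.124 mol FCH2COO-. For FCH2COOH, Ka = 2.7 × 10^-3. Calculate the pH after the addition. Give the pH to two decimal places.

pH = 2.78

After neutralization: n(FCH2COOH) = 0.106 mol, n(FCH2COO-) = 0.171 mol.
pKa = −log(2.7 × 10^-3) = 2.569
pH = pKa + log([A⁻]/[HA]) = 2.569 + log(0.171/0.106) = 2.569 +0.208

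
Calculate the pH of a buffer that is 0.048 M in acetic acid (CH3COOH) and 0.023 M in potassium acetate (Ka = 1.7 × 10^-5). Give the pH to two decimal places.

pKa = −log(1.7 × 10^-5) = 4.770
Using pH = pKa + log([base]/[acid]) with [base]/[acid] = 0.023/0.048:
pH = 4.770 + (-0.320) = 4.45

pH = 4.45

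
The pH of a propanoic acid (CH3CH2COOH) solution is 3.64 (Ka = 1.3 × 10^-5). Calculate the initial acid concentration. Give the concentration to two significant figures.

[H+] = 10^(-3.64) = 2.29 × 10^-4 M = x
Ka = x²/(C₀ − x) ⇒ C₀ = x + x²/Ka
C₀ = 2.29 × 10^-4 + (2.29 × 10^-4)²/(1.3 × 10^-5) = 4.26 × 10^-3 M

C₀ = 4.3 × 10^-3 M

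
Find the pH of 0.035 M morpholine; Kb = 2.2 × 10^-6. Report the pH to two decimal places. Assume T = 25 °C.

C4H8ONH + H2O ⇌ C4H8ONH2+ + OH-
From the ICE table, Kb = [OH-]²/(0.035 − [OH-]) = 2.2 × 10^-6.
Assume [OH-] ≪ 0.035: [OH-] ≈ √(2.2 × 10^-6 × 0.035) = 2.77 × 10^-4 M
([OH-]/C₀ = 0.79% < 5%, so the approximation holds.)
pOH = −log(2.77 × 10^-4) = 3.56; pH = 14.00 − 3.56 = 10.44

pH = 10.44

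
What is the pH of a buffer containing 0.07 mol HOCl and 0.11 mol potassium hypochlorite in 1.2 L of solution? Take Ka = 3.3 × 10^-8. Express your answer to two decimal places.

pH = 7.68

pKa = −log(3.3 × 10^-8) = 7.481
Using pH = pKa + log([base]/[acid]) with [base]/[acid] = 0.11/0.07:
pH = 7.481 + (+0.196) = 7.68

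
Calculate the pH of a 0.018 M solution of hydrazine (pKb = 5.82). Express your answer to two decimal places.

N2H4 + H2O ⇌ N2H5+ + OH-
Kb = 10^(−5.82) = 1.51 × 10^-6
Kb = [OH-]²/(0.018 − [OH-]) = 1.51 × 10^-6
Since Kb ≪ C₀, [OH-] ≈ √(Kb·C₀) = 1.65 × 10^-4 M.
pOH = 3.78, so pH = 14.00 − pOH = 10.22

pH = 10.22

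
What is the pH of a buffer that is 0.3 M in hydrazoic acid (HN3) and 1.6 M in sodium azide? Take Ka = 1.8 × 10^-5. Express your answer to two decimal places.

pKa = −log(1.8 × 10^-5) = 4.745
pH = pKa + log([A⁻]/[HA]) = 4.745 + log(1.6/0.3)
pH = 4.745 + (+0.727) = 5.47

pH = 5.47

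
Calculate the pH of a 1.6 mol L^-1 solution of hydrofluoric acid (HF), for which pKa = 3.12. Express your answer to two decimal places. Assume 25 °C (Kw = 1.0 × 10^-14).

HF ⇌ F- + H+
Ka = 10^(−3.12) = 7.59 × 10^-4
Ka = x²/(1.6 − x) = 7.59 × 10^-4
Neglecting x in the denominator: x = √(7.59 × 10^-4 × 1.6) = 3.48 × 10^-2 M
pH = −log(3.48 × 10^-2) = 1.46

pH = 1.46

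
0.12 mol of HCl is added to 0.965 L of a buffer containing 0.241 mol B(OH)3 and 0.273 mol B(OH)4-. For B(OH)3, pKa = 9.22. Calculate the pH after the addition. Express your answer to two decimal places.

pH = 8.85

Added H+ converts B(OH)4- to B(OH)3: B(OH)3 → 0.361 mol, B(OH)4- → 0.153 mol.
pH = pKa + log([A⁻]/[HA]) = 9.22 + log(0.153/0.361) = 9.22 -0.373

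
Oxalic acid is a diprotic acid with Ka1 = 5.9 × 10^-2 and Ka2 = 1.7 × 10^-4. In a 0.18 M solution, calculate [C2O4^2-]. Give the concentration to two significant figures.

First ionization gives [H+] ≈ [HC2O4-] = 7.77 × 10^-2 M.
Second step: Ka2 = [H+][C2O4^2-]/[HC2O4-] ≈ [C2O4^2-] (since [H+] ≈ [HC2O4-]).
So [C2O4^2-] ≈ Ka2.

1.7 × 10^-4 M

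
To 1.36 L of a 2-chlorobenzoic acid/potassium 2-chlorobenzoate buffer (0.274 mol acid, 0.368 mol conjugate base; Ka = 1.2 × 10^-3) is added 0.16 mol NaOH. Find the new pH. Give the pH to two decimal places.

OH- converts ClC6H4COOH to ClC6H4COO-: ClC6H4COOH → 0.114 mol, ClC6H4COO- → 0.528 mol.
pKa = −log(1.2 × 10^-3) = 2.921
pH = pKa + log(n_ClC6H4COO-/n_ClC6H4COOH) = 2.921 + log(0.528/0.114) = 2.921 + (+0.666)

pH = 3.59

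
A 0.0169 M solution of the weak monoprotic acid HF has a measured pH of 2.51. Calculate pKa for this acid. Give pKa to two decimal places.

pKa = 3.16

[H+] = 10^(-2.51) = 3.09 × 10^-3 M
At equilibrium [HA] = 0.0169 − 3.09 × 10^-3 = 1.38 × 10^-2 M
Ka = [H+][A-]/[HA] = (3.09 × 10^-3)² / 1.38 × 10^-2 = 6.92 × 10^-4
pKa = -log(6.92 × 10^-4) = 3.16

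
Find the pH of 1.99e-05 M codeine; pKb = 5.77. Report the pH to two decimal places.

C18H21NO3 + H2O ⇌ C18H22NO3+ + OH-
Kb = 10^(−5.77) = 1.70 × 10^-6
From the ICE table, Kb = [OH-]²/(1.99e-05 − [OH-]) = 1.70 × 10^-6.
Here C₀/Kb ≈ 11.7, so the small-[OH-] approximation fails. Use the quadratic:
[OH-] = [−1.7e-06 + √(1.7e-06² + 1.35e-10)]/2 = 5.03 × 10^-6 M
pOH = 5.30, so pH = 14.00 − pOH = 8.70

pH = 8.70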